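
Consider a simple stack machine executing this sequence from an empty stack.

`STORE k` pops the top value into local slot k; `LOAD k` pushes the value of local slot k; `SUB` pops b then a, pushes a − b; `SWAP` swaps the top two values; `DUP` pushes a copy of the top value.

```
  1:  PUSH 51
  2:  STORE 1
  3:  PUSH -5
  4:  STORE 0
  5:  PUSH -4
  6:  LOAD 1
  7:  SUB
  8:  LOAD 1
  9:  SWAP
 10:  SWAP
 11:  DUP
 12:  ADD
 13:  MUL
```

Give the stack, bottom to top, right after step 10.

[-55, 51]

PUSH 51 → [51]
STORE 1 → []
PUSH -5 → [-5]
STORE 0 → []
PUSH -4 → [-4]
LOAD 1  → [-4, 51]
SUB     → [-55]
LOAD 1  → [-55, 51]
SWAP    → [51, -55]
SWAP    → [-55, 51]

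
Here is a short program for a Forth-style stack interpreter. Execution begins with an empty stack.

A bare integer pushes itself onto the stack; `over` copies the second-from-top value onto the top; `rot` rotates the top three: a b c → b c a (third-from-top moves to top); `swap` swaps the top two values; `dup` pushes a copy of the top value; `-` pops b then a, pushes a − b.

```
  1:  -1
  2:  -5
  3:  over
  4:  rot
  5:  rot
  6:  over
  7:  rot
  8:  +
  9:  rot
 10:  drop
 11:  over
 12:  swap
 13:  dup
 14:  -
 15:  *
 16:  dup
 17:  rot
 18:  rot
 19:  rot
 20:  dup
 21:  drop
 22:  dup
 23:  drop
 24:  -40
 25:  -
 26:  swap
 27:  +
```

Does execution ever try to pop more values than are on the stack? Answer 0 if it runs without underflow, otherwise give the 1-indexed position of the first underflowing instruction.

0

-1   -> -1
-5   -> -1 -5
over -> -1 -5 -1
rot  -> -5 -1 -1
rot  -> -1 -1 -5
over -> -1 -1 -5 -1
rot  -> -1 -5 -1 -1
+    -> -1 -5 -2
rot  -> -5 -2 -1
drop -> -5 -2
over -> -5 -2 -5
swap -> -5 -5 -2
dup  -> -5 -5 -2 -2
-    -> -5 -5 0
*    -> -5 0
dup  -> -5 0 0
rot  -> 0 0 -5
rot  -> 0 -5 0
rot  -> -5 0 0
dup  -> -5 0 0 0
drop -> -5 0 0
dup  -> -5 0 0 0
drop -> -5 0 0
-40  -> -5 0 0 -40
-    -> -5 0 40
swap -> -5 40 0
+    -> -5 40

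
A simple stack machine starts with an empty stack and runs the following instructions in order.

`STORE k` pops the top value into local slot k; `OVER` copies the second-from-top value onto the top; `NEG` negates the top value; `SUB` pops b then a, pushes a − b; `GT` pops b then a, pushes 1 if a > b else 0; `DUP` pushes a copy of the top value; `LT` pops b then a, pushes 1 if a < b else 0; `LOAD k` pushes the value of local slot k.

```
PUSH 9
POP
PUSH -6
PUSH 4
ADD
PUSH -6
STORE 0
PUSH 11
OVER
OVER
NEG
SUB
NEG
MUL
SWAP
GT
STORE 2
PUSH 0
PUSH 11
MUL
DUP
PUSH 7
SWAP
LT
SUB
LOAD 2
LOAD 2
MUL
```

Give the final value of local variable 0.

PUSH 9  : [9]
POP     : []
PUSH -6 : [-6]
PUSH 4  : [-6, 4]
ADD     : [-2]
PUSH -6 : [-2, -6]
STORE 0 : [-2]
PUSH 11 : [-2, 11]
OVER    : [-2, 11, -2]
OVER    : [-2, 11, -2, 11]
NEG     : [-2, 11, -2, -11]
SUB     : [-2, 11, 9]
NEG     : [-2, 11, -9]
MUL     : [-2, -99]
SWAP    : [-99, -2]
GT      : [0]
STORE 2 : []
PUSH 0  : [0]
PUSH 11 : [0, 11]
MUL     : [0]
DUP     : [0, 0]
PUSH 7  : [0, 0, 7]
SWAP    : [0, 7, 0]
LT      : [0, 0]
SUB     : [0]
LOAD 2  : [0, 0]
LOAD 2  : [0, 0, 0]
MUL     : [0, 0]

-6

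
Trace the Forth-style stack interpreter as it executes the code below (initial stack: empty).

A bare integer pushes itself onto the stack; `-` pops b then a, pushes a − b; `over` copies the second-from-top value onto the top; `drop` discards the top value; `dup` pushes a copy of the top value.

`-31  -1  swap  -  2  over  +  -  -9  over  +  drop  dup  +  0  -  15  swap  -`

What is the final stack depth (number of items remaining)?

-31   -31
-1    -31 -1
swap  -1 -31
-     30
2     30 2
over  30 2 30
+     30 32
-     -2
-9    -2 -9
over  -2 -9 -2
+     -2 -11
drop  -2
dup   -2 -2
+     -4
0     -4 0
-     -4
15    -4 15
swap  15 -4
-     19

1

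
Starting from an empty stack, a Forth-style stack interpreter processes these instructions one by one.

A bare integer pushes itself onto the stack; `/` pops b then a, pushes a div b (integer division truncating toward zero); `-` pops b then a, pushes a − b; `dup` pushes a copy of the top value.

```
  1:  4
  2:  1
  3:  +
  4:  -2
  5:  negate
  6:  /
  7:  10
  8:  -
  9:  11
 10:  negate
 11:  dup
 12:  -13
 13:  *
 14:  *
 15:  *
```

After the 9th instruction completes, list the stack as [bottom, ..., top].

4      → 4
1      → 4 1
+      → 5
-2     → 5 -2
negate → 5 2
/      → 2
10     → 2 10
-      → -8
11     → -8 11

[-8, 11]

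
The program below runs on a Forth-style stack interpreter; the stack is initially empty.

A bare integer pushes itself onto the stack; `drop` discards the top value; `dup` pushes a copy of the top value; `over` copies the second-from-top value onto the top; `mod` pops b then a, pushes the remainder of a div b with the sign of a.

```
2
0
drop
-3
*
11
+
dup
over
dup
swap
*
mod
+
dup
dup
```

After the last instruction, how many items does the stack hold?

3

2    → [2]
0    → [2, 0]
drop → [2]
-3   → [2, -3]
*    → [-6]
11   → [-6, 11]
+    → [5]
dup  → [5, 5]
over → [5, 5, 5]
dup  → [5, 5, 5, 5]
swap → [5, 5, 5, 5]
*    → [5, 5, 25]
mod  → [5, 5]
+    → [10]
dup  → [10, 10]
dup  → [10, 10, 10]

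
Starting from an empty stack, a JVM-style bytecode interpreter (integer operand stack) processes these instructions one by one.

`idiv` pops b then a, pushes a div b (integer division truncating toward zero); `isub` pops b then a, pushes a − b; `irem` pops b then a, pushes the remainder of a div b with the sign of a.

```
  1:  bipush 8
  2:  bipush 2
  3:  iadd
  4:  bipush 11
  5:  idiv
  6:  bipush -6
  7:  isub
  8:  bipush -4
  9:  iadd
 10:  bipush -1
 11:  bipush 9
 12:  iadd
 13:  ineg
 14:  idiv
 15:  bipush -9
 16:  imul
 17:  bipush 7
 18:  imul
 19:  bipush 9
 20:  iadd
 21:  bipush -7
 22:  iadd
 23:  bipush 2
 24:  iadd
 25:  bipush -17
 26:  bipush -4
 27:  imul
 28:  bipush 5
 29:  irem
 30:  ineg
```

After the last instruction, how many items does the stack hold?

2

bipush 8   : [8]
bipush 2   : [8, 2]
iadd       : [10]
bipush 11  : [10, 11]
idiv       : [0]
bipush -6  : [0, -6]
isub       : [6]
bipush -4  : [6, -4]
iadd       : [2]
bipush -1  : [2, -1]
bipush 9   : [2, -1, 9]
iadd       : [2, 8]
ineg       : [2, -8]
idiv       : [0]
bipush -9  : [0, -9]
imul       : [0]
bipush 7   : [0, 7]
imul       : [0]
bipush 9   : [0, 9]
iadd       : [9]
bipush -7  : [9, -7]
iadd       : [2]
bipush 2   : [2, 2]
iadd       : [4]
bipush -17 : [4, -17]
bipush -4  : [4, -17, -4]
imul       : [4, 68]
bipush 5   : [4, 68, 5]
irem       : [4, 3]
ineg       : [4, -3]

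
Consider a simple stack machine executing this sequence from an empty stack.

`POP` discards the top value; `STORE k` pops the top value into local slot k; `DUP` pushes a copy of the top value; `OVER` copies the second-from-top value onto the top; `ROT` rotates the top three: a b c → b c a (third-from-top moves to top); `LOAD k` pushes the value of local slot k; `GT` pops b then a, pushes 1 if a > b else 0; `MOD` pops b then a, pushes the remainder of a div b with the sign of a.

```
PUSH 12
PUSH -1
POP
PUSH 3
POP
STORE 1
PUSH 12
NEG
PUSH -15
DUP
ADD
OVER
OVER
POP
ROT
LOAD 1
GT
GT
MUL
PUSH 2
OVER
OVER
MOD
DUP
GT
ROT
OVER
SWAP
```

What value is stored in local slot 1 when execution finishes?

12

PUSH 12   [12]
PUSH -1   [12, -1]
POP       [12]
PUSH 3    [12, 3]
POP       [12]
STORE 1   []
PUSH 12   [12]
NEG       [-12]
PUSH -15  [-12, -15]
DUP       [-12, -15, -15]
ADD       [-12, -30]
OVER      [-12, -30, -12]
OVER      [-12, -30, -12, -30]
POP       [-12, -30, -12]
ROT       [-30, -12, -12]
LOAD 1    [-30, -12, -12, 12]
GT        [-30, -12, 0]
GT        [-30, 0]
MUL       [0]
PUSH 2    [0, 2]
OVER      [0, 2, 0]
OVER      [0, 2, 0, 2]
MOD       [0, 2, 0]
DUP       [0, 2, 0, 0]
GT        [0, 2, 0]
ROT       [2, 0, 0]
OVER      [2, 0, 0, 0]
SWAP      [2, 0, 0, 0]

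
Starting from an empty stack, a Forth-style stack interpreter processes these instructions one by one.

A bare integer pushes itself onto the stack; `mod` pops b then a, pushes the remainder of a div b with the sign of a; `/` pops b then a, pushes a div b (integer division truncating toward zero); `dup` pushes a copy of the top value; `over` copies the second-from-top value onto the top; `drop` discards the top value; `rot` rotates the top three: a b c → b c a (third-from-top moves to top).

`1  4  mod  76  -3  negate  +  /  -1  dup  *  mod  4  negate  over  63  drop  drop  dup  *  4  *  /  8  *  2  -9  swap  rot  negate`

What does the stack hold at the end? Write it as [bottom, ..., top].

1      → [1]
4      → [1, 4]
mod    → [1]
76     → [1, 76]
-3     → [1, 76, -3]
negate → [1, 76, 3]
+      → [1, 79]
/      → [0]
-1     → [0, -1]
dup    → [0, -1, -1]
*      → [0, 1]
mod    → [0]
4      → [0, 4]
negate → [0, -4]
over   → [0, -4, 0]
63     → [0, -4, 0, 63]
drop   → [0, -4, 0]
drop   → [0, -4]
dup    → [0, -4, -4]
*      → [0, 16]
4      → [0, 16, 4]
*      → [0, 64]
/      → [0]
8      → [0, 8]
*      → [0]
2      → [0, 2]
-9     → [0, 2, -9]
swap   → [0, -9, 2]
rot    → [-9, 2, 0]
negate → [-9, 2, 0]

[-9, 2, 0]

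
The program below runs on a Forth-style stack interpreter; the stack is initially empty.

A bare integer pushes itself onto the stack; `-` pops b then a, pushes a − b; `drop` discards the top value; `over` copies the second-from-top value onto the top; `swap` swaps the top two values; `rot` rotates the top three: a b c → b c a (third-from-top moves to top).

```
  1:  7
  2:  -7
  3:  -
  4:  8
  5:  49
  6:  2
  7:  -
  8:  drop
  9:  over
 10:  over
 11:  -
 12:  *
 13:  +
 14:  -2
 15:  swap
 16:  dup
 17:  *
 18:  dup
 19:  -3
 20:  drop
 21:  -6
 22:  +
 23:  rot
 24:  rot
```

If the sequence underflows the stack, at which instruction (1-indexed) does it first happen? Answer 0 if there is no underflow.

7    -> [7]
-7   -> [7, -7]
-    -> [14]
8    -> [14, 8]
49   -> [14, 8, 49]
2    -> [14, 8, 49, 2]
-    -> [14, 8, 47]
drop -> [14, 8]
over -> [14, 8, 14]
over -> [14, 8, 14, 8]
-    -> [14, 8, 6]
*    -> [14, 48]
+    -> [62]
-2   -> [62, -2]
swap -> [-2, 62]
dup  -> [-2, 62, 62]
*    -> [-2, 3844]
dup  -> [-2, 3844, 3844]
-3   -> [-2, 3844, 3844, -3]
drop -> [-2, 3844, 3844]
-6   -> [-2, 3844, 3844, -6]
+    -> [-2, 3844, 3838]
rot  -> [3844, 3838, -2]
rot  -> [3838, -2, 3844]

0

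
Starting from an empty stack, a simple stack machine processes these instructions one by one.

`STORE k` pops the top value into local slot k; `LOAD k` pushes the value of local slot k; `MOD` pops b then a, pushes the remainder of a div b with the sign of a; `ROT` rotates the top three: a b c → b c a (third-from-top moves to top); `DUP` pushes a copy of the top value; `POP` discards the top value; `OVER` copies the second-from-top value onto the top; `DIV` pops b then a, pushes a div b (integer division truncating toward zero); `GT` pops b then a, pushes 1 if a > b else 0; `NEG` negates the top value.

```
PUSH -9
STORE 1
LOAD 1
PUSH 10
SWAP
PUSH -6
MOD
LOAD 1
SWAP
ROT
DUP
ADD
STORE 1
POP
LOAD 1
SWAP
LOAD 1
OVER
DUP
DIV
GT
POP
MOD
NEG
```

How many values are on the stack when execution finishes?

PUSH -9  -9
STORE 1  (empty)
LOAD 1   -9
PUSH 10  -9 10
SWAP     10 -9
PUSH -6  10 -9 -6
MOD      10 -3
LOAD 1   10 -3 -9
SWAP     10 -9 -3
ROT      -9 -3 10
DUP      -9 -3 10 10
ADD      -9 -3 20
STORE 1  -9 -3
POP      -9
LOAD 1   -9 20
SWAP     20 -9
LOAD 1   20 -9 20
OVER     20 -9 20 -9
DUP      20 -9 20 -9 -9
DIV      20 -9 20 1
GT       20 -9 1
POP      20 -9
MOD      2
NEG      -2

1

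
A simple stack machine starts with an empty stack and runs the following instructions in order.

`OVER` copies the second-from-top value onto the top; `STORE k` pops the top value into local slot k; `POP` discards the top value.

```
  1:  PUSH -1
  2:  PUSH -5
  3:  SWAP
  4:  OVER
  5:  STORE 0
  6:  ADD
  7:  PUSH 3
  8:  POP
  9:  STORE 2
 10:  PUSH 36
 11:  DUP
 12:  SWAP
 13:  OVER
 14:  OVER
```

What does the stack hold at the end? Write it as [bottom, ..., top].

[36, 36, 36, 36]

PUSH -1 : [-1]
PUSH -5 : [-1, -5]
SWAP    : [-5, -1]
OVER    : [-5, -1, -5]
STORE 0 : [-5, -1]
ADD     : [-6]
PUSH 3  : [-6, 3]
POP     : [-6]
STORE 2 : []
PUSH 36 : [36]
DUP     : [36, 36]
SWAP    : [36, 36]
OVER    : [36, 36, 36]
OVER    : [36, 36, 36, 36]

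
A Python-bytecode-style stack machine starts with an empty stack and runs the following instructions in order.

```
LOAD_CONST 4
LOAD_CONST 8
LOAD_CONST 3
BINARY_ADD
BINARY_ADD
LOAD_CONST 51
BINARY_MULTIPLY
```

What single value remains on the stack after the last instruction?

765

LOAD_CONST 4    → [4]
LOAD_CONST 8    → [4, 8]
LOAD_CONST 3    → [4, 8, 3]
BINARY_ADD      → [4, 11]
BINARY_ADD      → [15]
LOAD_CONST 51   → [15, 51]
BINARY_MULTIPLY → [765]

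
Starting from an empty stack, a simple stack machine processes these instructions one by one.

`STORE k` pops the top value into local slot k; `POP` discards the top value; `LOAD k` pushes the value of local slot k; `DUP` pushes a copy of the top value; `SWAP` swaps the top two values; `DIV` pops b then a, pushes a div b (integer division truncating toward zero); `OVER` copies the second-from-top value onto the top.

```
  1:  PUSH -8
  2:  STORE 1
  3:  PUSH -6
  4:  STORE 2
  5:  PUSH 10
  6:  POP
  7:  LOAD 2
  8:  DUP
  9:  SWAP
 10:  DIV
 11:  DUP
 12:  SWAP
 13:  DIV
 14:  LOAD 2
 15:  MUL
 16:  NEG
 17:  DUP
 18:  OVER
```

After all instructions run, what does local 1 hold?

PUSH -8 -> -8
STORE 1 -> (empty)
PUSH -6 -> -6
STORE 2 -> (empty)
PUSH 10 -> 10
POP     -> (empty)
LOAD 2  -> -6
DUP     -> -6 -6
SWAP    -> -6 -6
DIV     -> 1
DUP     -> 1 1
SWAP    -> 1 1
DIV     -> 1
LOAD 2  -> 1 -6
MUL     -> -6
NEG     -> 6
DUP     -> 6 6
OVER    -> 6 6 6

-8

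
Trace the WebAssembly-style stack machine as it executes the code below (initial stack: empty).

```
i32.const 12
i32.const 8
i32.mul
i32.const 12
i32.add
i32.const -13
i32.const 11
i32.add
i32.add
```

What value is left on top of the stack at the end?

i32.const 12  -> 12
i32.const 8   -> 12 8
i32.mul       -> 96
i32.const 12  -> 96 12
i32.add       -> 108
i32.const -13 -> 108 -13
i32.const 11  -> 108 -13 11
i32.add       -> 108 -2
i32.add       -> 106

106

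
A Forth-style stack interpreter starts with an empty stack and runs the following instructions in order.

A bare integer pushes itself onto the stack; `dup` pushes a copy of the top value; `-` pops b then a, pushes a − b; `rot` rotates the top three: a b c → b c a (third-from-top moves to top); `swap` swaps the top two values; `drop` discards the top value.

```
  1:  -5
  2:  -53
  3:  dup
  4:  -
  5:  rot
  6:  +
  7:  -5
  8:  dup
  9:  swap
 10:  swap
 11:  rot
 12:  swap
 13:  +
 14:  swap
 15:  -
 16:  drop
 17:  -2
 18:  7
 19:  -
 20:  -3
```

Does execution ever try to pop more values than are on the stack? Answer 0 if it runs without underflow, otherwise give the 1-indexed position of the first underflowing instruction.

5

-5  -> [-5]
-53 -> [-5, -53]
dup -> [-5, -53, -53]
-   -> [-5, 0]
rot  — needs 3 operands, stack has 2 → underflow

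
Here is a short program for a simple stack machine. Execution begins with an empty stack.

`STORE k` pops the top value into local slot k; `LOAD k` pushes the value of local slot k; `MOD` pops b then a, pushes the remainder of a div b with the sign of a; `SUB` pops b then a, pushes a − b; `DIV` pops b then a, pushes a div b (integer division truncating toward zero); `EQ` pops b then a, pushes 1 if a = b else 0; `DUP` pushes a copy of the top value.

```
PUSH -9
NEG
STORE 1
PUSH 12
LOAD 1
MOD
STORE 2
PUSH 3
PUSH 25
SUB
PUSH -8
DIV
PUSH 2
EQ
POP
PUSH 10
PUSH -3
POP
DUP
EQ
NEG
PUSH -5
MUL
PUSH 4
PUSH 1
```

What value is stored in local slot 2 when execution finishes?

3

PUSH -9 : -9
NEG     : 9
STORE 1 : (empty)
PUSH 12 : 12
LOAD 1  : 12 9
MOD     : 3
STORE 2 : (empty)
PUSH 3  : 3
PUSH 25 : 3 25
SUB     : -22
PUSH -8 : -22 -8
DIV     : 2
PUSH 2  : 2 2
EQ      : 1
POP     : (empty)
PUSH 10 : 10
PUSH -3 : 10 -3
POP     : 10
DUP     : 10 10
EQ      : 1
NEG     : -1
PUSH -5 : -1 -5
MUL     : 5
PUSH 4  : 5 4
PUSH 1  : 5 4 1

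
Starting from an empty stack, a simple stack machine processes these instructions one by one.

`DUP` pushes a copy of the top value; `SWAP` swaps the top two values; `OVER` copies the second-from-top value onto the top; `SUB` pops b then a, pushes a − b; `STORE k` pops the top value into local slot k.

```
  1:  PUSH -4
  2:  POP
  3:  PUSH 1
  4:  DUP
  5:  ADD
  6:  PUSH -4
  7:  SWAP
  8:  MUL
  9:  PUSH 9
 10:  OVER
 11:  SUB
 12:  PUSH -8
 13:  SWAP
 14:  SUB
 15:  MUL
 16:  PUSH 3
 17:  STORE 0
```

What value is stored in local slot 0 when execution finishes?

3

PUSH -4 : [-4]
POP     : []
PUSH 1  : [1]
DUP     : [1, 1]
ADD     : [2]
PUSH -4 : [2, -4]
SWAP    : [-4, 2]
MUL     : [-8]
PUSH 9  : [-8, 9]
OVER    : [-8, 9, -8]
SUB     : [-8, 17]
PUSH -8 : [-8, 17, -8]
SWAP    : [-8, -8, 17]
SUB     : [-8, -25]
MUL     : [200]
PUSH 3  : [200, 3]
STORE 0 : [200]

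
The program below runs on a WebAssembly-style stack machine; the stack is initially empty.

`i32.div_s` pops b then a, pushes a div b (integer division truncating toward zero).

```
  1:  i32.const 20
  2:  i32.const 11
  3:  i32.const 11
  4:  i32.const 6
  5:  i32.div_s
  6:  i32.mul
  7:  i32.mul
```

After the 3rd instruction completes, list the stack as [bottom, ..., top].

i32.const 20 → 20
i32.const 11 → 20 11
i32.const 11 → 20 11 11

[20, 11, 11]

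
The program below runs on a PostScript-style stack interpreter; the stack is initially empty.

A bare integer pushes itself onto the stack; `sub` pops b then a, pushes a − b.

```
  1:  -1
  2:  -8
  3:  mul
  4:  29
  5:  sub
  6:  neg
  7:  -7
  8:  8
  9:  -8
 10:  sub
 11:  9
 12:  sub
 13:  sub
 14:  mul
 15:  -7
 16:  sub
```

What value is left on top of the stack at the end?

-1  -> -1
-8  -> -1 -8
mul -> 8
29  -> 8 29
sub -> -21
neg -> 21
-7  -> 21 -7
8   -> 21 -7 8
-8  -> 21 -7 8 -8
sub -> 21 -7 16
9   -> 21 -7 16 9
sub -> 21 -7 7
sub -> 21 -14
mul -> -294
-7  -> -294 -7
sub -> -287

-287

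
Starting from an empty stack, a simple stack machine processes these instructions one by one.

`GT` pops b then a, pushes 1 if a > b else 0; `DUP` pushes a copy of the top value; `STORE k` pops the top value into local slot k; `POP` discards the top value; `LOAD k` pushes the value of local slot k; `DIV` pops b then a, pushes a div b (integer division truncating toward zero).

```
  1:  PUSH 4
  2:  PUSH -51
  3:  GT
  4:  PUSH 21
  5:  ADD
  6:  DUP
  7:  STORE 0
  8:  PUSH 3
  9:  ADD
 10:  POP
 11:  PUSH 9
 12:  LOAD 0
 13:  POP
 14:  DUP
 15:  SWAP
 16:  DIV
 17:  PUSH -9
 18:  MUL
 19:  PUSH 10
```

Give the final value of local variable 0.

22

PUSH 4    [4]
PUSH -51  [4, -51]
GT        [1]
PUSH 21   [1, 21]
ADD       [22]
DUP       [22, 22]
STORE 0   [22]
PUSH 3    [22, 3]
ADD       [25]
POP       []
PUSH 9    [9]
LOAD 0    [9, 22]
POP       [9]
DUP       [9, 9]
SWAP      [9, 9]
DIV       [1]
PUSH -9   [1, -9]
MUL       [-9]
PUSH 10   [-9, 10]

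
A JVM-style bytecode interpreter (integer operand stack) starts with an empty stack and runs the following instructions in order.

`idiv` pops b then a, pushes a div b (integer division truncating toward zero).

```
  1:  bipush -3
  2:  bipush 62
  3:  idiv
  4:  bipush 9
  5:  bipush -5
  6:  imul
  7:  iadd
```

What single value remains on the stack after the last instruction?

-45

bipush -3 → -3
bipush 62 → -3 62
idiv      → 0
bipush 9  → 0 9
bipush -5 → 0 9 -5
imul      → 0 -45
iadd      → -45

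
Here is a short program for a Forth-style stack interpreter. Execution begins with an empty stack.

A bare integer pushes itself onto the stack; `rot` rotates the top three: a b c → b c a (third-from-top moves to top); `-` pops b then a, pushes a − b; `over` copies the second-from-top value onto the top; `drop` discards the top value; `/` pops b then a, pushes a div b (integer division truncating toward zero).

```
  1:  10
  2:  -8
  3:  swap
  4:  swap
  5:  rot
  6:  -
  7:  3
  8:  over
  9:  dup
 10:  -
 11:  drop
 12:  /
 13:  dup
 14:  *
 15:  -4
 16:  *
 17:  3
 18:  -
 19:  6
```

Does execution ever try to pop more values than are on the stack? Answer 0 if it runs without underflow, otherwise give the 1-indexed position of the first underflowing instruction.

5

10   → [10]
-8   → [10, -8]
swap → [-8, 10]
swap → [10, -8]
rot  — needs 3 operands, stack has 2 → underflow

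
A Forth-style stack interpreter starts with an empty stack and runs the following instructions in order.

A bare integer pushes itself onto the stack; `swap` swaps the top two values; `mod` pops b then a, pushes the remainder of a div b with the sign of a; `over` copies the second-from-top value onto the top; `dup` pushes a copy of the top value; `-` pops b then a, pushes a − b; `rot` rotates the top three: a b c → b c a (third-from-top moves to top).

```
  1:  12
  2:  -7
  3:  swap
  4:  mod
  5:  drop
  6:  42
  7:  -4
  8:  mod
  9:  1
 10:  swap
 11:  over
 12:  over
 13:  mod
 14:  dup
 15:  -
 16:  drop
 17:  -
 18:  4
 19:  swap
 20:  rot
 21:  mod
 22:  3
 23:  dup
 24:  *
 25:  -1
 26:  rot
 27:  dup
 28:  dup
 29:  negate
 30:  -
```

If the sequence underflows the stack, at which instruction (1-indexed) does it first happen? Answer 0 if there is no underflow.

20

12    12
-7    12 -7
swap  -7 12
mod   -7
drop  (empty)
42    42
-4    42 -4
mod   2
1     2 1
swap  1 2
over  1 2 1
over  1 2 1 2
mod   1 2 1
dup   1 2 1 1
-     1 2 0
drop  1 2
-     -1
4     -1 4
swap  4 -1
rot  — needs 3 operands, stack has 2 → underflow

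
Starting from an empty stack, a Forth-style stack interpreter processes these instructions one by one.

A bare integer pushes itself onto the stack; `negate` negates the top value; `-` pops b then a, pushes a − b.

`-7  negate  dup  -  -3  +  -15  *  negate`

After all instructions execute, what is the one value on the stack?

-7     → [-7]
negate → [7]
dup    → [7, 7]
-      → [0]
-3     → [0, -3]
+      → [-3]
-15    → [-3, -15]
*      → [45]
negate → [-45]

-45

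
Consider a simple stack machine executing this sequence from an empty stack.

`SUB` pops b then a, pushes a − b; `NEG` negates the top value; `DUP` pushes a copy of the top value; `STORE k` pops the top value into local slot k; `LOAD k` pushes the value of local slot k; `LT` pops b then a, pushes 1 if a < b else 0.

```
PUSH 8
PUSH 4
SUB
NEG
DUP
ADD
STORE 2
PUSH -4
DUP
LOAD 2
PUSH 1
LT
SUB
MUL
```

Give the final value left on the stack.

PUSH 8  : [8]
PUSH 4  : [8, 4]
SUB     : [4]
NEG     : [-4]
DUP     : [-4, -4]
ADD     : [-8]
STORE 2 : []
PUSH -4 : [-4]
DUP     : [-4, -4]
LOAD 2  : [-4, -4, -8]
PUSH 1  : [-4, -4, -8, 1]
LT      : [-4, -4, 1]
SUB     : [-4, -5]
MUL     : [20]

20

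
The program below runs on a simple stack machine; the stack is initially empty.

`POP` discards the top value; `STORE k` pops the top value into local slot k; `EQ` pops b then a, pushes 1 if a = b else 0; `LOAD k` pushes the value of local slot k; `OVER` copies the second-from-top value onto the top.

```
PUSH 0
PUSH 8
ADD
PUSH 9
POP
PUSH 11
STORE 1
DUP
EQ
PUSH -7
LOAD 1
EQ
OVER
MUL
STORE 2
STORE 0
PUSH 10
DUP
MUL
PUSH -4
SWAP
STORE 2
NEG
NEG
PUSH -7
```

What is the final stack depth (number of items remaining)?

PUSH 0  : [0]
PUSH 8  : [0, 8]
ADD     : [8]
PUSH 9  : [8, 9]
POP     : [8]
PUSH 11 : [8, 11]
STORE 1 : [8]
DUP     : [8, 8]
EQ      : [1]
PUSH -7 : [1, -7]
LOAD 1  : [1, -7, 11]
EQ      : [1, 0]
OVER    : [1, 0, 1]
MUL     : [1, 0]
STORE 2 : [1]
STORE 0 : []
PUSH 10 : [10]
DUP     : [10, 10]
MUL     : [100]
PUSH -4 : [100, -4]
SWAP    : [-4, 100]
STORE 2 : [-4]
NEG     : [4]
NEG     : [-4]
PUSH -7 : [-4, -7]

2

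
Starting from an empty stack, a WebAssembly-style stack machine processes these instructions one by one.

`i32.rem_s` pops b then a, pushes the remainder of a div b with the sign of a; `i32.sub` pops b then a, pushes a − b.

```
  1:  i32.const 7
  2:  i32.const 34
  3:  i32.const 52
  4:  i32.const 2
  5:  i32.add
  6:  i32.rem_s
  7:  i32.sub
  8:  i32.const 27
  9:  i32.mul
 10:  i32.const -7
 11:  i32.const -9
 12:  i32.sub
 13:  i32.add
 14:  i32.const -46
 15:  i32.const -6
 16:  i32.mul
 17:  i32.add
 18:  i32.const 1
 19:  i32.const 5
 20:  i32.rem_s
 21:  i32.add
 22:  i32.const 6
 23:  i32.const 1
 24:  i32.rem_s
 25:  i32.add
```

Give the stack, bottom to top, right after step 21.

[-450]

i32.const 7    [7]
i32.const 34   [7, 34]
i32.const 52   [7, 34, 52]
i32.const 2    [7, 34, 52, 2]
i32.add        [7, 34, 54]
i32.rem_s      [7, 34]
i32.sub        [-27]
i32.const 27   [-27, 27]
i32.mul        [-729]
i32.const -7   [-729, -7]
i32.const -9   [-729, -7, -9]
i32.sub        [-729, 2]
i32.add        [-727]
i32.const -46  [-727, -46]
i32.const -6   [-727, -46, -6]
i32.mul        [-727, 276]
i32.add        [-451]
i32.const 1    [-451, 1]
i32.const 5    [-451, 1, 5]
i32.rem_s      [-451, 1]
i32.add        [-450]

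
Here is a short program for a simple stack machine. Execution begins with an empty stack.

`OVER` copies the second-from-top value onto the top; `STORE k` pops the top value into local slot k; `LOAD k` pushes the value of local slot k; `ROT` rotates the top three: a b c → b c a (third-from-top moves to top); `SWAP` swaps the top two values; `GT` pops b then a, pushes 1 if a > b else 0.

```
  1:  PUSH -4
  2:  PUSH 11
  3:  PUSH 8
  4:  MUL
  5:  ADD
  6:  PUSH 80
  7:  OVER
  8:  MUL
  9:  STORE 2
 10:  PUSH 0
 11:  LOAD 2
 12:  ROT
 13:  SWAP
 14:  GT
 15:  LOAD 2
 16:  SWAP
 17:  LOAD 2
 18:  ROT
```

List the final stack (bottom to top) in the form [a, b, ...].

PUSH -4  -4
PUSH 11  -4 11
PUSH 8   -4 11 8
MUL      -4 88
ADD      84
PUSH 80  84 80
OVER     84 80 84
MUL      84 6720
STORE 2  84
PUSH 0   84 0
LOAD 2   84 0 6720
ROT      0 6720 84
SWAP     0 84 6720
GT       0 0
LOAD 2   0 0 6720
SWAP     0 6720 0
LOAD 2   0 6720 0 6720
ROT      0 0 6720 6720

[0, 0, 6720, 6720]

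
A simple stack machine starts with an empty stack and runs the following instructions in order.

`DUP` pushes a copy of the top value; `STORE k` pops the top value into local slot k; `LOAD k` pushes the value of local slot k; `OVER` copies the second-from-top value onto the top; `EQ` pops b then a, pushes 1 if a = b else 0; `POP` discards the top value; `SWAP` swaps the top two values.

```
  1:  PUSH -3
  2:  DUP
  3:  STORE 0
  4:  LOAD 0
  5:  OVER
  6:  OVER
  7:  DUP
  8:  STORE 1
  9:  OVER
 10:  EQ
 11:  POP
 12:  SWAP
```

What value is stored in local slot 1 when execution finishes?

PUSH -3 → [-3]
DUP     → [-3, -3]
STORE 0 → [-3]
LOAD 0  → [-3, -3]
OVER    → [-3, -3, -3]
OVER    → [-3, -3, -3, -3]
DUP     → [-3, -3, -3, -3, -3]
STORE 1 → [-3, -3, -3, -3]
OVER    → [-3, -3, -3, -3, -3]
EQ      → [-3, -3, -3, 1]
POP     → [-3, -3, -3]
SWAP    → [-3, -3, -3]

-3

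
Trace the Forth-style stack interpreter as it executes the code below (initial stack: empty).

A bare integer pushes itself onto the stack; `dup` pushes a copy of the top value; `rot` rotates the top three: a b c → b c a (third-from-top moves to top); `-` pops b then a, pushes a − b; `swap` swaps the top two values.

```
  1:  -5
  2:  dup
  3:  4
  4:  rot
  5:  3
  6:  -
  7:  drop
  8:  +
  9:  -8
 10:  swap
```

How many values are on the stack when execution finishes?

2

-5   -> [-5]
dup  -> [-5, -5]
4    -> [-5, -5, 4]
rot  -> [-5, 4, -5]
3    -> [-5, 4, -5, 3]
-    -> [-5, 4, -8]
drop -> [-5, 4]
+    -> [-1]
-8   -> [-1, -8]
swap -> [-8, -1]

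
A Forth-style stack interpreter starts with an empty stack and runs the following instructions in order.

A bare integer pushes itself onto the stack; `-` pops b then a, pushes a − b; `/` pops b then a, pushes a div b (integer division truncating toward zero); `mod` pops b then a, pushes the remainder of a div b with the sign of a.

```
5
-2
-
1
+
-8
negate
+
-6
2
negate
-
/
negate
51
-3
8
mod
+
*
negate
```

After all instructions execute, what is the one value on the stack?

-192

5       5
-2      5 -2
-       7
1       7 1
+       8
-8      8 -8
negate  8 8
+       16
-6      16 -6
2       16 -6 2
negate  16 -6 -2
-       16 -4
/       -4
negate  4
51      4 51
-3      4 51 -3
8       4 51 -3 8
mod     4 51 -3
+       4 48
*       192
negate  -192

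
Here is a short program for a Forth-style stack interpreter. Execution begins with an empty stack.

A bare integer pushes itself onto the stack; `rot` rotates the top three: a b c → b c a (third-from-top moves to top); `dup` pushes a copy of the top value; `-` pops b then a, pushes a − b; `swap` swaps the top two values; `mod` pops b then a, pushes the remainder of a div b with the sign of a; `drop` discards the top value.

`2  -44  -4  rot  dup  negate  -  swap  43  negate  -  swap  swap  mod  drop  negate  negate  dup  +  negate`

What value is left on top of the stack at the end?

88

2       [2]
-44     [2, -44]
-4      [2, -44, -4]
rot     [-44, -4, 2]
dup     [-44, -4, 2, 2]
negate  [-44, -4, 2, -2]
-       [-44, -4, 4]
swap    [-44, 4, -4]
43      [-44, 4, -4, 43]
negate  [-44, 4, -4, -43]
-       [-44, 4, 39]
swap    [-44, 39, 4]
swap    [-44, 4, 39]
mod     [-44, 4]
drop    [-44]
negate  [44]
negate  [-44]
dup     [-44, -44]
+       [-88]
negate  [88]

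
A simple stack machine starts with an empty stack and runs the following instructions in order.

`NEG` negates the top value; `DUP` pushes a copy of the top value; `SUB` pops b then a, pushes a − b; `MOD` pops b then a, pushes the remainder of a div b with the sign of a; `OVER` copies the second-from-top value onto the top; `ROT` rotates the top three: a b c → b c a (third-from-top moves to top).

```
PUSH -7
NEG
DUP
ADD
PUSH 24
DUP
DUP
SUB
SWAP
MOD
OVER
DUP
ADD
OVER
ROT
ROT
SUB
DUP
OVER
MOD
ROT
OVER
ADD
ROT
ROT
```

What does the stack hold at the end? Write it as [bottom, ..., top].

[14, 0, -28, 0]

PUSH -7 -> -7
NEG     -> 7
DUP     -> 7 7
ADD     -> 14
PUSH 24 -> 14 24
DUP     -> 14 24 24
DUP     -> 14 24 24 24
SUB     -> 14 24 0
SWAP    -> 14 0 24
MOD     -> 14 0
OVER    -> 14 0 14
DUP     -> 14 0 14 14
ADD     -> 14 0 28
OVER    -> 14 0 28 0
ROT     -> 14 28 0 0
ROT     -> 14 0 0 28
SUB     -> 14 0 -28
DUP     -> 14 0 -28 -28
OVER    -> 14 0 -28 -28 -28
MOD     -> 14 0 -28 0
ROT     -> 14 -28 0 0
OVER    -> 14 -28 0 0 0
ADD     -> 14 -28 0 0
ROT     -> 14 0 0 -28
ROT     -> 14 0 -28 0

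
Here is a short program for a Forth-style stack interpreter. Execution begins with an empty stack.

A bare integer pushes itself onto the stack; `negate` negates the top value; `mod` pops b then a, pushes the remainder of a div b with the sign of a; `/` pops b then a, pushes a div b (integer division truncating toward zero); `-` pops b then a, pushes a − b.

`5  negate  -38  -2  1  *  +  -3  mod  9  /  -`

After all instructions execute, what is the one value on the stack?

5      -> [5]
negate -> [-5]
-38    -> [-5, -38]
-2     -> [-5, -38, -2]
1      -> [-5, -38, -2, 1]
*      -> [-5, -38, -2]
+      -> [-5, -40]
-3     -> [-5, -40, -3]
mod    -> [-5, -1]
9      -> [-5, -1, 9]
/      -> [-5, 0]
-      -> [-5]

-5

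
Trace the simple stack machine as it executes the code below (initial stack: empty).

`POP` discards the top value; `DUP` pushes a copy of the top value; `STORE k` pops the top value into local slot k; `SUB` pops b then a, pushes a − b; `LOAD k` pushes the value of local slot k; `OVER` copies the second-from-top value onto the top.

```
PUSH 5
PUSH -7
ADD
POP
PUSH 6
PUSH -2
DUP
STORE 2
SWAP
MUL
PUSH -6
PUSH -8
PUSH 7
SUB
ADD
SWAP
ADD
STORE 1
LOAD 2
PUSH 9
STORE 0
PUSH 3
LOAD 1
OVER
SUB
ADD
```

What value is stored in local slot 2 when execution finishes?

-2

PUSH 5  -> [5]
PUSH -7 -> [5, -7]
ADD     -> [-2]
POP     -> []
PUSH 6  -> [6]
PUSH -2 -> [6, -2]
DUP     -> [6, -2, -2]
STORE 2 -> [6, -2]
SWAP    -> [-2, 6]
MUL     -> [-12]
PUSH -6 -> [-12, -6]
PUSH -8 -> [-12, -6, -8]
PUSH 7  -> [-12, -6, -8, 7]
SUB     -> [-12, -6, -15]
ADD     -> [-12, -21]
SWAP    -> [-21, -12]
ADD     -> [-33]
STORE 1 -> []
LOAD 2  -> [-2]
PUSH 9  -> [-2, 9]
STORE 0 -> [-2]
PUSH 3  -> [-2, 3]
LOAD 1  -> [-2, 3, -33]
OVER    -> [-2, 3, -33, 3]
SUB     -> [-2, 3, -36]
ADD     -> [-2, -33]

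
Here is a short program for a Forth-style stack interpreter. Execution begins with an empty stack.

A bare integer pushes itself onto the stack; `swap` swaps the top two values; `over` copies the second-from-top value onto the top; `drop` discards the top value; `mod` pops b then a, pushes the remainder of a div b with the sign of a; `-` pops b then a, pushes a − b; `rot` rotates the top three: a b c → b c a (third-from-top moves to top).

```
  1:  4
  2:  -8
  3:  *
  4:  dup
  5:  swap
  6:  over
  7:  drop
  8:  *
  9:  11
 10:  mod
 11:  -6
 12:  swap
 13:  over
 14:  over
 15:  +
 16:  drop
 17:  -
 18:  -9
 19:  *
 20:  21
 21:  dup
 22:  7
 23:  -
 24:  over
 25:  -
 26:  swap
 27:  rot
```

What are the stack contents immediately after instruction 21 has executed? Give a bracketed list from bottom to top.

[63, 21, 21]

4    → 4
-8   → 4 -8
*    → -32
dup  → -32 -32
swap → -32 -32
over → -32 -32 -32
drop → -32 -32
*    → 1024
11   → 1024 11
mod  → 1
-6   → 1 -6
swap → -6 1
over → -6 1 -6
over → -6 1 -6 1
+    → -6 1 -5
drop → -6 1
-    → -7
-9   → -7 -9
*    → 63
21   → 63 21
dup  → 63 21 21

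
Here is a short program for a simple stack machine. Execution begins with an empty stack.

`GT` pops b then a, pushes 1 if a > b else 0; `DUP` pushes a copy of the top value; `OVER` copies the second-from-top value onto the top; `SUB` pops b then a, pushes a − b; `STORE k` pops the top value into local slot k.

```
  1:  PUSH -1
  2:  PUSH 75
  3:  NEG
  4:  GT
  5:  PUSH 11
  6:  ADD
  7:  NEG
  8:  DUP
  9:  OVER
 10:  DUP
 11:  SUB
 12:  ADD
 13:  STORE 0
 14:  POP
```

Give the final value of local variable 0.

PUSH -1 -> -1
PUSH 75 -> -1 75
NEG     -> -1 -75
GT      -> 1
PUSH 11 -> 1 11
ADD     -> 12
NEG     -> -12
DUP     -> -12 -12
OVER    -> -12 -12 -12
DUP     -> -12 -12 -12 -12
SUB     -> -12 -12 0
ADD     -> -12 -12
STORE 0 -> -12
POP     -> (empty)

-12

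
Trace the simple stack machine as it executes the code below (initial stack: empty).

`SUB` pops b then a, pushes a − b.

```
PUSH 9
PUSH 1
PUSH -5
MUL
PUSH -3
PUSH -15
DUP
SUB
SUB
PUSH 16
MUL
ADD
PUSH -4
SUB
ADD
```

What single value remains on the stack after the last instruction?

PUSH 9   -> [9]
PUSH 1   -> [9, 1]
PUSH -5  -> [9, 1, -5]
MUL      -> [9, -5]
PUSH -3  -> [9, -5, -3]
PUSH -15 -> [9, -5, -3, -15]
DUP      -> [9, -5, -3, -15, -15]
SUB      -> [9, -5, -3, 0]
SUB      -> [9, -5, -3]
PUSH 16  -> [9, -5, -3, 16]
MUL      -> [9, -5, -48]
ADD      -> [9, -53]
PUSH -4  -> [9, -53, -4]
SUB      -> [9, -49]
ADD      -> [-40]

-40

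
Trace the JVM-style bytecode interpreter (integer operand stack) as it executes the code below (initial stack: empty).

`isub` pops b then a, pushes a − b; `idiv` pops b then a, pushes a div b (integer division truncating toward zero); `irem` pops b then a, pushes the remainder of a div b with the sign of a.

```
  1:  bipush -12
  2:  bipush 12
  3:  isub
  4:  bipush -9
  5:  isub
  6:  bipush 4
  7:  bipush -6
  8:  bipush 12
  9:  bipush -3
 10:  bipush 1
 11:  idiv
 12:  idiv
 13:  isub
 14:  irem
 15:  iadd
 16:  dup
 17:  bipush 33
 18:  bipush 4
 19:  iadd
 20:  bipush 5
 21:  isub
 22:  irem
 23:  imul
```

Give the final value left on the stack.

bipush -12 : [-12]
bipush 12  : [-12, 12]
isub       : [-24]
bipush -9  : [-24, -9]
isub       : [-15]
bipush 4   : [-15, 4]
bipush -6  : [-15, 4, -6]
bipush 12  : [-15, 4, -6, 12]
bipush -3  : [-15, 4, -6, 12, -3]
bipush 1   : [-15, 4, -6, 12, -3, 1]
idiv       : [-15, 4, -6, 12, -3]
idiv       : [-15, 4, -6, -4]
isub       : [-15, 4, -2]
irem       : [-15, 0]
iadd       : [-15]
dup        : [-15, -15]
bipush 33  : [-15, -15, 33]
bipush 4   : [-15, -15, 33, 4]
iadd       : [-15, -15, 37]
bipush 5   : [-15, -15, 37, 5]
isub       : [-15, -15, 32]
irem       : [-15, -15]
imul       : [225]

225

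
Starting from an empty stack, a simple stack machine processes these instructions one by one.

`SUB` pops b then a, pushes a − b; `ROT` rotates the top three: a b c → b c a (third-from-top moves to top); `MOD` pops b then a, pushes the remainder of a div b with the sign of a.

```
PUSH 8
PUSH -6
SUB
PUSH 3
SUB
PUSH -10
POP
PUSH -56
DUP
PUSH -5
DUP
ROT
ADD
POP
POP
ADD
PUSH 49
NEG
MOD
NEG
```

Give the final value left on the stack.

45

PUSH 8   → 8
PUSH -6  → 8 -6
SUB      → 14
PUSH 3   → 14 3
SUB      → 11
PUSH -10 → 11 -10
POP      → 11
PUSH -56 → 11 -56
DUP      → 11 -56 -56
PUSH -5  → 11 -56 -56 -5
DUP      → 11 -56 -56 -5 -5
ROT      → 11 -56 -5 -5 -56
ADD      → 11 -56 -5 -61
POP      → 11 -56 -5
POP      → 11 -56
ADD      → -45
PUSH 49  → -45 49
NEG      → -45 -49
MOD      → -45
NEG      → 45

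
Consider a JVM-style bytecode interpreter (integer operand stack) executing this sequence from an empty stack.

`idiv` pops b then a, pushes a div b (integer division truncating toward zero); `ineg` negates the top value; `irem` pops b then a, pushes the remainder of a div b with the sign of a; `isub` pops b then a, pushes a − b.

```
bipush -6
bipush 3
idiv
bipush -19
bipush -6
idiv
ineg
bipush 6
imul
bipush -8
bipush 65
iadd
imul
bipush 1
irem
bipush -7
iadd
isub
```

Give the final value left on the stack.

bipush -6   -6
bipush 3    -6 3
idiv        -2
bipush -19  -2 -19
bipush -6   -2 -19 -6
idiv        -2 3
ineg        -2 -3
bipush 6    -2 -3 6
imul        -2 -18
bipush -8   -2 -18 -8
bipush 65   -2 -18 -8 65
iadd        -2 -18 57
imul        -2 -1026
bipush 1    -2 -1026 1
irem        -2 0
bipush -7   -2 0 -7
iadd        -2 -7
isub        5

5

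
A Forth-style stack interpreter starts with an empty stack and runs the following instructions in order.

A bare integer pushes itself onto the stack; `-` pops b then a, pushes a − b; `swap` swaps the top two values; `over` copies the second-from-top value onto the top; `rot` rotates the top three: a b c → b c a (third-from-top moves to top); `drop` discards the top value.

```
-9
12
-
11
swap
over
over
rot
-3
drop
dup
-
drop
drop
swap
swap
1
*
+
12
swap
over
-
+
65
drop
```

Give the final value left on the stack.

22

-9   → -9
12   → -9 12
-    → -21
11   → -21 11
swap → 11 -21
over → 11 -21 11
over → 11 -21 11 -21
rot  → 11 11 -21 -21
-3   → 11 11 -21 -21 -3
drop → 11 11 -21 -21
dup  → 11 11 -21 -21 -21
-    → 11 11 -21 0
drop → 11 11 -21
drop → 11 11
swap → 11 11
swap → 11 11
1    → 11 11 1
*    → 11 11
+    → 22
12   → 22 12
swap → 12 22
over → 12 22 12
-    → 12 10
+    → 22
65   → 22 65
drop → 22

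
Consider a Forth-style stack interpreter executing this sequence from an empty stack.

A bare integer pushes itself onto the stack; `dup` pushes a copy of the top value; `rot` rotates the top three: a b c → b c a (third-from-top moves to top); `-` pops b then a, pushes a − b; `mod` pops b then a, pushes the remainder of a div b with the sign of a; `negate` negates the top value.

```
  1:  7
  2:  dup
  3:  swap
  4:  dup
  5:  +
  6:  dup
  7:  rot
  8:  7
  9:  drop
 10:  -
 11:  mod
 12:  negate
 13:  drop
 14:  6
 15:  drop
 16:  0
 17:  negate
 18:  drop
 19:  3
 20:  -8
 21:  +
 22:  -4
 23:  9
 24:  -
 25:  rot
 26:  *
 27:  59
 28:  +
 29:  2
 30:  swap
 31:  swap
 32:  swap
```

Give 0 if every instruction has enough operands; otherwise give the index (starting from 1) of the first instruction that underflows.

25

7      -> [7]
dup    -> [7, 7]
swap   -> [7, 7]
dup    -> [7, 7, 7]
+      -> [7, 14]
dup    -> [7, 14, 14]
rot    -> [14, 14, 7]
7      -> [14, 14, 7, 7]
drop   -> [14, 14, 7]
-      -> [14, 7]
mod    -> [0]
negate -> [0]
drop   -> []
6      -> [6]
drop   -> []
0      -> [0]
negate -> [0]
drop   -> []
3      -> [3]
-8     -> [3, -8]
+      -> [-5]
-4     -> [-5, -4]
9      -> [-5, -4, 9]
-      -> [-5, -13]
rot  — needs 3 operands, stack has 2 → underflow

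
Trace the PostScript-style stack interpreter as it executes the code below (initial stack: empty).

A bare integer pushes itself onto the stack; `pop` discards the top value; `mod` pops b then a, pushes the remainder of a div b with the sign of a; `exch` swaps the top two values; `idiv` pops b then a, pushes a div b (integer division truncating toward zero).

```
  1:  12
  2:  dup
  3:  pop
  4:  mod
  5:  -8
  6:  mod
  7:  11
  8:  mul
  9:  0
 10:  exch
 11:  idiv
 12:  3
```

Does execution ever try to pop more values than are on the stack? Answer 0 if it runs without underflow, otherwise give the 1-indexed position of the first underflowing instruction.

4

12   [12]
dup  [12, 12]
pop  [12]
mod  — needs 2 operands, stack has 1 → underflow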